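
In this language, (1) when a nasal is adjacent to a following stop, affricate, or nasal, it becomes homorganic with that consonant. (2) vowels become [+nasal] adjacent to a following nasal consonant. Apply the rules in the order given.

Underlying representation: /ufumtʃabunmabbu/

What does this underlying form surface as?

Rule 1: /m/ before /tʃ/ (palatal) → [ɲ]
Rule 1: /n/ before /m/ (labial) → [m]
After rule 1: ufuɲtʃabummabbu
Rule 2: /u/ before nasal /ɲ/ → [ũ]
Rule 2: /u/ before nasal /m/ → [ũ]

[ufũɲtʃabũmmabbu]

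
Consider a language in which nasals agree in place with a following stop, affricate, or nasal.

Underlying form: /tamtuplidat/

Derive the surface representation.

[tantuplidat]

/m/ before /t/ (alveolar) → [n]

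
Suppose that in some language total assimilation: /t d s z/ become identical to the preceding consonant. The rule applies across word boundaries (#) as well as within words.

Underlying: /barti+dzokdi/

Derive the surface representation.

/t/ after /r/ → [r] (total assimilation)
/z/ after /d/ → [d] (total assimilation)
/d/ after /k/ → [k] (total assimilation)

[barri+ddokki]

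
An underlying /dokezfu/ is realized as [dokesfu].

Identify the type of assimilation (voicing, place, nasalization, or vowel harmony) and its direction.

/z/→[s].
Each target copies a feature from the following segment, so the direction is regressive.

voicing assimilation, regressive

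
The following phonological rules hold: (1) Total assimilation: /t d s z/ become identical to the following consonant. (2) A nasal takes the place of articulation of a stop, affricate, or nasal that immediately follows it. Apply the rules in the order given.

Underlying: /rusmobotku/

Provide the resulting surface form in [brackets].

[rummobokku]

Rule 1: /s/ before /m/ → [m] (total assimilation)
Rule 1: /t/ before /k/ → [k] (total assimilation)
After rule 1: rummobokku
Rule 2: no segment meets the rule's conditions; no change.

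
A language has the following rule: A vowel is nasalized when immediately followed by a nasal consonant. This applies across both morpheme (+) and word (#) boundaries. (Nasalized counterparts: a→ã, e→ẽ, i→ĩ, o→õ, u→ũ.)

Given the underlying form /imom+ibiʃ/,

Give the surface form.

[ĩmõm+ibiʃ]

/i/ before nasal /m/ → [ĩ]
/o/ before nasal /m/ → [õ]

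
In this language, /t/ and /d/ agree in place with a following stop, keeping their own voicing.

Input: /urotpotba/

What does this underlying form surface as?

[uroppopba]

/t/ before /p/ (labial) → [p]
/t/ before /b/ (labial) → [p]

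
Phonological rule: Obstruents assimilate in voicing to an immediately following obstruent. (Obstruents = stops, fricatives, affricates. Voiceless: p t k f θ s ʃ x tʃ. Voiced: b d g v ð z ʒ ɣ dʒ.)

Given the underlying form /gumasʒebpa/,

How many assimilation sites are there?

2

/s/ before /ʒ/ (voiced) → [z]
/b/ before /p/ (voiceless) → [p]
2 segments change.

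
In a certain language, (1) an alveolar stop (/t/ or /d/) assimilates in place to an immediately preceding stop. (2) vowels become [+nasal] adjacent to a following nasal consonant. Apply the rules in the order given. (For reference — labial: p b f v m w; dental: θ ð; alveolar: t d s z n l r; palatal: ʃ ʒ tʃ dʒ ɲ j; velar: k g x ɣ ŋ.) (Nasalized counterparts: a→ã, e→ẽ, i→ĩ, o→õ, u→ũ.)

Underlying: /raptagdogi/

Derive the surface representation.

[rappaggogi]

Rule 1: /t/ after /p/ (labial) → [p]
Rule 1: /d/ after /g/ (velar) → [g]
After rule 1: rappaggogi
Rule 2: no segment meets the rule's conditions; no change.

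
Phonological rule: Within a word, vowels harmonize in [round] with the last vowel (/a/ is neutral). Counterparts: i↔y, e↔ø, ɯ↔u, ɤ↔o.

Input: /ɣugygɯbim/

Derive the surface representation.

/u/ harmonizes with /i/ ([-round]) → [ɯ]
/y/ harmonizes with /i/ ([-round]) → [i]

[ɣɯgigɯbim]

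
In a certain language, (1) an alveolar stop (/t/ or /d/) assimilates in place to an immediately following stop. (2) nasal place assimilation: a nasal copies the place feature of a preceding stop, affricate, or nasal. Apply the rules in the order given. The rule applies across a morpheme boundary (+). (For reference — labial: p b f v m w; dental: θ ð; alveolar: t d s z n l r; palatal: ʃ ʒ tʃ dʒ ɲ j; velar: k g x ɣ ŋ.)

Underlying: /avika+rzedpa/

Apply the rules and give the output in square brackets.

[avika+rzebpa]

Rule 1: /d/ before /p/ (labial) → [b]
After rule 1: avika+rzebpa
Rule 2: no segment meets the rule's conditions; no change.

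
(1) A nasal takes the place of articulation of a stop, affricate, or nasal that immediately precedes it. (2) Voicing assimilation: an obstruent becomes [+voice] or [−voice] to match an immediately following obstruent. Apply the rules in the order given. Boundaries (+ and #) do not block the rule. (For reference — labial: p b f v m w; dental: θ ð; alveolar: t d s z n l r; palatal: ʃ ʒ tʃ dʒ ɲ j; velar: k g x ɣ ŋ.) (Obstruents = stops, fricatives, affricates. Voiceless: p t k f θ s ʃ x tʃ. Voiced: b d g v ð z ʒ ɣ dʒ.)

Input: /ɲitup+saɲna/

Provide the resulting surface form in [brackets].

[ɲitup+saɲɲa]

Rule 1: /n/ after /ɲ/ (palatal) → [ɲ]
After rule 1: ɲitup+saɲɲa
Rule 2: no segment meets the rule's conditions; no change.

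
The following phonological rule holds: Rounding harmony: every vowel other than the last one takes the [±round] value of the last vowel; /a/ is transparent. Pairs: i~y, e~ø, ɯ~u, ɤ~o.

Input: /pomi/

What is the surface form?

[pɤmi]

/o/ harmonizes with /i/ ([-round]) → [ɤ]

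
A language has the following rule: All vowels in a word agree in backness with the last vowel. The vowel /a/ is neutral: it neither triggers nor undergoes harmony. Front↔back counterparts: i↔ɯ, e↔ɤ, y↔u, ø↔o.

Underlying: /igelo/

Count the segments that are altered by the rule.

2

/i/ harmonizes with /o/ ([+back]) → [ɯ]
/e/ harmonizes with /o/ ([+back]) → [ɤ]
2 segments change.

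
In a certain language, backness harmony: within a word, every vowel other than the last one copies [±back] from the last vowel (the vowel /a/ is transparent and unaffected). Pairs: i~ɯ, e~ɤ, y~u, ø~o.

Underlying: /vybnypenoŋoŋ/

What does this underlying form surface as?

/y/ harmonizes with /o/ ([+back]) → [u]
/y/ harmonizes with /o/ ([+back]) → [u]
/e/ harmonizes with /o/ ([+back]) → [ɤ]

[vubnupɤnoŋoŋ]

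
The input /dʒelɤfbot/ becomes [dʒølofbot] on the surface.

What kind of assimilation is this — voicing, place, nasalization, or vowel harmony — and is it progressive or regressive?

vowel harmony, regressive

/e/→[ø] /ɤ/→[o].
Vowels agree with the last vowel, so the harmony is regressive.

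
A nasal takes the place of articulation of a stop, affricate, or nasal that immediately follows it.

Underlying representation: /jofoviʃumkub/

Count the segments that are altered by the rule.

/m/ before /k/ (velar) → [ŋ]
1 segment changes.

1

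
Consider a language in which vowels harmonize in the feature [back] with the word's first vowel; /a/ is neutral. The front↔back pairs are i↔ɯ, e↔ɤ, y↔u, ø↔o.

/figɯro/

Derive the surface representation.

/ɯ/ harmonizes with /i/ ([-back]) → [i]
/o/ harmonizes with /i/ ([-back]) → [ø]

[figirø]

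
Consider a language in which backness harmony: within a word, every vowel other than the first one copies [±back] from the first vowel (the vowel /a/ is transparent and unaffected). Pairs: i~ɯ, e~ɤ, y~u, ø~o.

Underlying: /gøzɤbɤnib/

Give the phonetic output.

/ɤ/ harmonizes with /ø/ ([-back]) → [e]
/ɤ/ harmonizes with /ø/ ([-back]) → [e]

[gøzebenib]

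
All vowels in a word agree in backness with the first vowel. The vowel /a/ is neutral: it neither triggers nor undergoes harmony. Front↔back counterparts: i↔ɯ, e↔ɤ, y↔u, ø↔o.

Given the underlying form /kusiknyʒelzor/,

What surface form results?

/i/ harmonizes with /u/ ([+back]) → [ɯ]
/y/ harmonizes with /u/ ([+back]) → [u]
/e/ harmonizes with /u/ ([+back]) → [ɤ]

[kusɯknuʒɤlzor]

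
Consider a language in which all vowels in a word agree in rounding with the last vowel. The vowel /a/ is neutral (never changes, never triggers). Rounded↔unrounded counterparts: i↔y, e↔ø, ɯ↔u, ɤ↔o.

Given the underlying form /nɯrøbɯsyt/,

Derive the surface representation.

[nurøbusyt]

/ɯ/ harmonizes with /y/ ([+round]) → [u]
/ɯ/ harmonizes with /y/ ([+round]) → [u]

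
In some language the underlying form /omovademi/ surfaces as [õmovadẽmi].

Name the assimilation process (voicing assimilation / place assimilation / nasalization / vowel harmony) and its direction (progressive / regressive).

nasalization, regressive

/o/→[õ] /e/→[ẽ].
Each target copies a feature from the following segment, so the direction is regressive.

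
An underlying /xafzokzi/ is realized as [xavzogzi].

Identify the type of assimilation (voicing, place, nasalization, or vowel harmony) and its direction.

/f/→[v] /k/→[g].
Each target copies a feature from the following segment, so the direction is regressive.

voicing assimilation, regressive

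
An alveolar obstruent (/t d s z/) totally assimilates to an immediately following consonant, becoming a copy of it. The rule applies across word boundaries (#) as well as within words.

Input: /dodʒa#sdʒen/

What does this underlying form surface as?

/s/ before /dʒ/ → [dʒ] (total assimilation)

[dodʒa#dʒdʒen]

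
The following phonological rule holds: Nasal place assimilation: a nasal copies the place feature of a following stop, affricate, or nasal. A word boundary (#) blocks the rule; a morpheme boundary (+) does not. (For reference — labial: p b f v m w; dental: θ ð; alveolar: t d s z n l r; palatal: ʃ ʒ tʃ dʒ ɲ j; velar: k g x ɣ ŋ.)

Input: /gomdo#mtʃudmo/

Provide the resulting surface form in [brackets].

[gondo#ɲtʃudmo]

/m/ before /d/ (alveolar) → [n]
/m/ before /tʃ/ (palatal) → [ɲ]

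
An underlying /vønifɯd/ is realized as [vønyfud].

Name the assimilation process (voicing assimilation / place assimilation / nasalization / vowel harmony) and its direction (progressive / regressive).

/i/→[y] /ɯ/→[u].
Vowels agree with the first vowel, so the harmony is progressive.

vowel harmony, progressive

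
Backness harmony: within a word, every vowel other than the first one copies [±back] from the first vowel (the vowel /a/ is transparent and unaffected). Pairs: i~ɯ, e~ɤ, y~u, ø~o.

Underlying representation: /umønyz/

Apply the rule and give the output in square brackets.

[umonuz]

/ø/ harmonizes with /u/ ([+back]) → [o]
/y/ harmonizes with /u/ ([+back]) → [u]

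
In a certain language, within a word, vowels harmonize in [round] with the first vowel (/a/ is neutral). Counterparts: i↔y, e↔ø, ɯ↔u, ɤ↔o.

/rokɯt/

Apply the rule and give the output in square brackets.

[rokut]

/ɯ/ harmonizes with /o/ ([+round]) → [u]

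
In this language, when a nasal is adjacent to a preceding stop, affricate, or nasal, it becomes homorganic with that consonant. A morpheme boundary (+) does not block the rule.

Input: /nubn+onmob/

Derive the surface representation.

/n/ after /b/ (labial) → [m]
/m/ after /n/ (alveolar) → [n]

[nubm+onnob]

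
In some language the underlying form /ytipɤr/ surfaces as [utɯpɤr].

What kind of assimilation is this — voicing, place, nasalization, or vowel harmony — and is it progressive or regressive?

vowel harmony, regressive

/y/→[u] /i/→[ɯ].
Vowels agree with the last vowel, so the harmony is regressive.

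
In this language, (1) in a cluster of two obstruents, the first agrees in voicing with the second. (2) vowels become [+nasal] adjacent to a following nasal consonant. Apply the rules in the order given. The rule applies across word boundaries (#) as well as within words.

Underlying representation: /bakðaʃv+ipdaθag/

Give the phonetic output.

Rule 1: /k/ before /ð/ (voiced) → [g]
Rule 1: /ʃ/ before /v/ (voiced) → [ʒ]
Rule 1: /p/ before /d/ (voiced) → [b]
After rule 1: bagðaʒv+ibdaθag
Rule 2: no segment meets the rule's conditions; no change.

[bagðaʒv+ibdaθag]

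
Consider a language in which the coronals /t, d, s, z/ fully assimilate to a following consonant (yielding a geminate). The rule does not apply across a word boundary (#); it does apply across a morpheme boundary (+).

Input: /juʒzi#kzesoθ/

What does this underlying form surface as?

no segment meets the rule's conditions; no change.

[juʒzi#kzesoθ]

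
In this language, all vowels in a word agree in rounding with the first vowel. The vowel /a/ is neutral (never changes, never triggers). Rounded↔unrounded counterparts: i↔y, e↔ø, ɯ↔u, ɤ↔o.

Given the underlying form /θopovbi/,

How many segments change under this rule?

1

/i/ harmonizes with /o/ ([+round]) → [y]
1 segment changes.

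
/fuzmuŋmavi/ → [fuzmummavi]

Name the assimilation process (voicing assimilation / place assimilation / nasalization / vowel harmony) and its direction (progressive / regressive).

/ŋ/→[m].
Each target copies a feature from the following segment, so the direction is regressive.

place assimilation, regressive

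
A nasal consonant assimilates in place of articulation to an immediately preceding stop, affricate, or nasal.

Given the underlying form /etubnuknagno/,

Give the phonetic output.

[etubmukŋagŋo]

/n/ after /b/ (labial) → [m]
/n/ after /k/ (velar) → [ŋ]
/n/ after /g/ (velar) → [ŋ]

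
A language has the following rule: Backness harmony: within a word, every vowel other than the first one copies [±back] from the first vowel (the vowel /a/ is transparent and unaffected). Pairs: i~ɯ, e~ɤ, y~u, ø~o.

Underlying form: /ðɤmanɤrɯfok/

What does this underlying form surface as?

no segment meets the rule's conditions; no change.

[ðɤmanɤrɯfok]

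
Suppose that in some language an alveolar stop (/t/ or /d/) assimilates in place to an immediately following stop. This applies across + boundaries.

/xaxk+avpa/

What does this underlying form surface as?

no segment meets the rule's conditions; no change.

[xaxk+avpa]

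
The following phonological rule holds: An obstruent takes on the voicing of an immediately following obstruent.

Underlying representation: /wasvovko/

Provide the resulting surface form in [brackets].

[wazvofko]

/s/ before /v/ (voiced) → [z]
/v/ before /k/ (voiceless) → [f]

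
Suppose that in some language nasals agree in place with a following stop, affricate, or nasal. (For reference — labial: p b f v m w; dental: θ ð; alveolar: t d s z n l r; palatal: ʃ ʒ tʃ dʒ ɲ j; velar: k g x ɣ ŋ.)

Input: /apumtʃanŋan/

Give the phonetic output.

[apuɲtʃaŋŋan]

/m/ before /tʃ/ (palatal) → [ɲ]
/n/ before /ŋ/ (velar) → [ŋ]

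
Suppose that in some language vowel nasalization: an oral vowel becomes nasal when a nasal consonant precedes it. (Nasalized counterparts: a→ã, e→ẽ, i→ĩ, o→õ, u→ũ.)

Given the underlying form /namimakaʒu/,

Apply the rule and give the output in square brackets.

/a/ after nasal /n/ → [ã]
/i/ after nasal /m/ → [ĩ]
/a/ after nasal /m/ → [ã]

[nãmĩmãkaʒu]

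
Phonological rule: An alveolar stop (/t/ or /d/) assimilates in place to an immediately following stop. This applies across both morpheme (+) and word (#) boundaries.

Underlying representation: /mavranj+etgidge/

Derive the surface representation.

[mavranj+ekgigge]

/t/ before /g/ (velar) → [k]
/d/ before /g/ (velar) → [g]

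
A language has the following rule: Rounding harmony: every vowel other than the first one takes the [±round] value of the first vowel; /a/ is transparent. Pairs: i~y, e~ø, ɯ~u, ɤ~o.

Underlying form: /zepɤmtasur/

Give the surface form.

[zepɤmtasɯr]

/u/ harmonizes with /e/ ([-round]) → [ɯ]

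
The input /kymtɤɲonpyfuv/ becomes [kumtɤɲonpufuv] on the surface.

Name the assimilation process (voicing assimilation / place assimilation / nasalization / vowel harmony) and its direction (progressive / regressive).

vowel harmony, regressive

/y/→[u] /y/→[u].
Vowels agree with the last vowel, so the harmony is regressive.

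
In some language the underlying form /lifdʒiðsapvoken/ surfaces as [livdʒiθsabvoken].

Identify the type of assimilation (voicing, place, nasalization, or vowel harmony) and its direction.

/f/→[v] /ð/→[θ] /p/→[b].
Each target copies a feature from the following segment, so the direction is regressive.

voicing assimilation, regressive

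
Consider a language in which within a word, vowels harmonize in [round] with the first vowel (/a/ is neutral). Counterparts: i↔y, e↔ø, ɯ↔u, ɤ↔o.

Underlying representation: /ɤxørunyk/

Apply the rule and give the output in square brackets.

/ø/ harmonizes with /ɤ/ ([-round]) → [e]
/u/ harmonizes with /ɤ/ ([-round]) → [ɯ]
/y/ harmonizes with /ɤ/ ([-round]) → [i]

[ɤxerɯnik]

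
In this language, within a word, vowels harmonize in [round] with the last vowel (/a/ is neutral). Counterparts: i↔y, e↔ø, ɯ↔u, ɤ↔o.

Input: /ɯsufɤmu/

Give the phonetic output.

/ɯ/ harmonizes with /u/ ([+round]) → [u]
/ɤ/ harmonizes with /u/ ([+round]) → [o]

[usufomu]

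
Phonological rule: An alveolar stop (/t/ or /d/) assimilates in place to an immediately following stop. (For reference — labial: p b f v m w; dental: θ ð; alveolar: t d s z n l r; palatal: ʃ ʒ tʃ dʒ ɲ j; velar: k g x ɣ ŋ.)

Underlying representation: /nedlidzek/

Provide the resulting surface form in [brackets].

no segment meets the rule's conditions; no change.

[nedlidzek]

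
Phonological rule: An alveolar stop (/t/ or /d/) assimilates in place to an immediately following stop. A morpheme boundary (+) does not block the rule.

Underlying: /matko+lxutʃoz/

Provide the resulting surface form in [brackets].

[makko+lxutʃoz]

/t/ before /k/ (velar) → [k]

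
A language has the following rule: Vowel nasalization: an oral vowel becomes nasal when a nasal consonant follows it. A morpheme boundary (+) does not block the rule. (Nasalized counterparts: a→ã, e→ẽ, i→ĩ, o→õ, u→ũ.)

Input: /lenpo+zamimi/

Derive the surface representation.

[lẽnpo+zãmĩmi]

/e/ before nasal /n/ → [ẽ]
/a/ before nasal /m/ → [ã]
/i/ before nasal /m/ → [ĩ]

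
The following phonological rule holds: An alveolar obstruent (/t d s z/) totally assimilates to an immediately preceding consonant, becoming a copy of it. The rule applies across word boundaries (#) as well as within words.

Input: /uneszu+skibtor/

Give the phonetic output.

[unessu+skibbor]

/z/ after /s/ → [s] (total assimilation)
/t/ after /b/ → [b] (total assimilation)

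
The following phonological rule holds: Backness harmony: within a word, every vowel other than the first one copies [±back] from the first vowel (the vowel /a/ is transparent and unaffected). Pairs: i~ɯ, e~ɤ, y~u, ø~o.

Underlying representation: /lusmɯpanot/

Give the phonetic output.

no segment meets the rule's conditions; no change.

[lusmɯpanot]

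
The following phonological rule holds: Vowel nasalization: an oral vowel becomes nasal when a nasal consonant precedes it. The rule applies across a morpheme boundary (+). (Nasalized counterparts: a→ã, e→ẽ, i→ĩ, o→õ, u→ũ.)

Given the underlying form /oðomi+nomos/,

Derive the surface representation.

[oðomĩ+nõmõs]

/i/ after nasal /m/ → [ĩ]
/o/ after nasal /n/ → [õ]
/o/ after nasal /m/ → [õ]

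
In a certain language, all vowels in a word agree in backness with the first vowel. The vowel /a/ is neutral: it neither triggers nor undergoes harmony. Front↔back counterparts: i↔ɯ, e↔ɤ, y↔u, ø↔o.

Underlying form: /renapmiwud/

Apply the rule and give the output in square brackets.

[renapmiwyd]

/u/ harmonizes with /e/ ([-back]) → [y]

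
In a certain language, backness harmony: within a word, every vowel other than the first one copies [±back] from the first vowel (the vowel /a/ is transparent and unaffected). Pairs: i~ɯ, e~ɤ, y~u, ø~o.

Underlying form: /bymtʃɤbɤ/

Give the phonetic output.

[bymtʃebe]

/ɤ/ harmonizes with /y/ ([-back]) → [e]
/ɤ/ harmonizes with /y/ ([-back]) → [e]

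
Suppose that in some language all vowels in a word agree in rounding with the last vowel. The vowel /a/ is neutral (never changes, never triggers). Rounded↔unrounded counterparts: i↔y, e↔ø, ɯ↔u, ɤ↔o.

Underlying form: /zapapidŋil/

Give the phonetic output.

[zapapidŋil]

no segment meets the rule's conditions; no change.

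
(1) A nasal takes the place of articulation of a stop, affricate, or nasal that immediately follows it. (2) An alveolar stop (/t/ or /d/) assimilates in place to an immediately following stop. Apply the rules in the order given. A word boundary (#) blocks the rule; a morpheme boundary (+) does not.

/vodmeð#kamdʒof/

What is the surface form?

Rule 1: /m/ before /dʒ/ (palatal) → [ɲ]
After rule 1: vodmeð#kaɲdʒof
Rule 2: no segment meets the rule's conditions; no change.

[vodmeð#kaɲdʒof]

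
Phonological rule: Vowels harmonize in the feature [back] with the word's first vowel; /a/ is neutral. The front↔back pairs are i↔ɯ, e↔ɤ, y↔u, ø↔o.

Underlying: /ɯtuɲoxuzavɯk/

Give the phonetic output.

no segment meets the rule's conditions; no change.

[ɯtuɲoxuzavɯk]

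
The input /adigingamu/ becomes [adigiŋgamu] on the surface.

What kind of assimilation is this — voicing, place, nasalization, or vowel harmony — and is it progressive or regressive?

place assimilation, regressive

/n/→[ŋ].
Each target copies a feature from the following segment, so the direction is regressive.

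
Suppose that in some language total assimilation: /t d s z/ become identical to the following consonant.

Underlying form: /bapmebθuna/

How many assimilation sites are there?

No segment meets the rule's conditions.

0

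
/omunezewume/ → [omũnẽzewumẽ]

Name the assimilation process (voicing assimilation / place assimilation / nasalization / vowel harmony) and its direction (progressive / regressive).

/u/→[ũ] /e/→[ẽ] /e/→[ẽ].
Each target copies a feature from the preceding segment, so the direction is progressive.

nasalization, progressive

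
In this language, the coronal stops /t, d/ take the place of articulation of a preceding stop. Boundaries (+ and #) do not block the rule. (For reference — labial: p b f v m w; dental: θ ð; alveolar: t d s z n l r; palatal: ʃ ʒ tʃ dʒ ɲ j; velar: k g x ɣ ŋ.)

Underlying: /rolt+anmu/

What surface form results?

no segment meets the rule's conditions; no change.

[rolt+anmu]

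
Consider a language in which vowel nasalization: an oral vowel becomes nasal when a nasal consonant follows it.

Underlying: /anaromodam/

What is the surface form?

/a/ before nasal /n/ → [ã]
/o/ before nasal /m/ → [õ]
/a/ before nasal /m/ → [ã]

[ãnarõmodãm]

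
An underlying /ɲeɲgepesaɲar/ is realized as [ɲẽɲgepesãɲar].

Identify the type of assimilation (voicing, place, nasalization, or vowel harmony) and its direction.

/e/→[ẽ] /a/→[ã].
Each target copies a feature from the following segment, so the direction is regressive.

nasalization, regressive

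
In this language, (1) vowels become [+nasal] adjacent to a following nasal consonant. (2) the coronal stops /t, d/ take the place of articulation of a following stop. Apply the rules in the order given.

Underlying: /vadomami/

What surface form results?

[vadõmãmi]

Rule 1: /o/ before nasal /m/ → [õ]
Rule 1: /a/ before nasal /m/ → [ã]
After rule 1: vadõmãmi
Rule 2: no segment meets the rule's conditions; no change.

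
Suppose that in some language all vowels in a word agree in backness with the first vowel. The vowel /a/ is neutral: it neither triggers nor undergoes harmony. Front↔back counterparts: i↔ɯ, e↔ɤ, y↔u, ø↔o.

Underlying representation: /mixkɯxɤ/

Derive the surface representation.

/ɯ/ harmonizes with /i/ ([-back]) → [i]
/ɤ/ harmonizes with /i/ ([-back]) → [e]

[mixkixe]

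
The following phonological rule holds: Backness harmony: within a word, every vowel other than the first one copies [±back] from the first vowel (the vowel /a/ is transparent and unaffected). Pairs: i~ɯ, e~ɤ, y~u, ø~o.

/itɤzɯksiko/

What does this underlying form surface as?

[iteziksikø]

/ɤ/ harmonizes with /i/ ([-back]) → [e]
/ɯ/ harmonizes with /i/ ([-back]) → [i]
/o/ harmonizes with /i/ ([-back]) → [ø]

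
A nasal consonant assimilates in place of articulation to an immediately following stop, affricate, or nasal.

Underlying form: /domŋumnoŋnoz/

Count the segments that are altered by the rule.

/m/ before /ŋ/ (velar) → [ŋ]
/m/ before /n/ (alveolar) → [n]
/ŋ/ before /n/ (alveolar) → [n]
3 segments change.

3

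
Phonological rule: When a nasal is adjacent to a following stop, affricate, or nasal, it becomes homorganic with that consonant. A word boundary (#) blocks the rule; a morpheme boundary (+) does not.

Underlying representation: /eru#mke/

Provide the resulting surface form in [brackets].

/m/ before /k/ (velar) → [ŋ]

[eru#ŋke]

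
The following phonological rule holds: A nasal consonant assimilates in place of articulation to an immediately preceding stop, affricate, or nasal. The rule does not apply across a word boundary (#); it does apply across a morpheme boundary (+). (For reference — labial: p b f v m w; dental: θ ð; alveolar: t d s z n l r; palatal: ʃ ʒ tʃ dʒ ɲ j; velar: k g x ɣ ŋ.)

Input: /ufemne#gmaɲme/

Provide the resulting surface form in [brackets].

[ufemme#gŋaɲɲe]

/n/ after /m/ (labial) → [m]
/m/ after /g/ (velar) → [ŋ]
/m/ after /ɲ/ (palatal) → [ɲ]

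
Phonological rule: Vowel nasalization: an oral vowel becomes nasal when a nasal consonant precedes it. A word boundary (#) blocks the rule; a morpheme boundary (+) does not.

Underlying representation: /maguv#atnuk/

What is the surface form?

[mãguv#atnũk]

/a/ after nasal /m/ → [ã]
/u/ after nasal /n/ → [ũ]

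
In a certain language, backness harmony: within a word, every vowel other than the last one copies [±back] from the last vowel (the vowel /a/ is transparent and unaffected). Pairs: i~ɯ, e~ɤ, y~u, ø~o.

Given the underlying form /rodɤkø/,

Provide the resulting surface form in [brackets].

/o/ harmonizes with /ø/ ([-back]) → [ø]
/ɤ/ harmonizes with /ø/ ([-back]) → [e]

[rødekø]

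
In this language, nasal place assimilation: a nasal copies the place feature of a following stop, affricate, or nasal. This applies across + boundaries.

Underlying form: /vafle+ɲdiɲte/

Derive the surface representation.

[vafle+ndinte]

/ɲ/ before /d/ (alveolar) → [n]
/ɲ/ before /t/ (alveolar) → [n]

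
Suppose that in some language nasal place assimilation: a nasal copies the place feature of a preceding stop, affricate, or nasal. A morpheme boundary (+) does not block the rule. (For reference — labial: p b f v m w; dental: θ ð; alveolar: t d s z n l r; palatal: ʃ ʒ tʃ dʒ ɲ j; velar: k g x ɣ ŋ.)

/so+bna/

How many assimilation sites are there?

/n/ after /b/ (labial) → [m]
1 segment changes.

1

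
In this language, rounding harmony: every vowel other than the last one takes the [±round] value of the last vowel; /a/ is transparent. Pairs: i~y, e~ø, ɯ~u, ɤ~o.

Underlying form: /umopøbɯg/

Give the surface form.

[ɯmɤpebɯg]

/u/ harmonizes with /ɯ/ ([-round]) → [ɯ]
/o/ harmonizes with /ɯ/ ([-round]) → [ɤ]
/ø/ harmonizes with /ɯ/ ([-round]) → [e]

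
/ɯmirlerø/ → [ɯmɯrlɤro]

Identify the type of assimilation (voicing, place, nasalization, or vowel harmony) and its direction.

vowel harmony, progressive

/i/→[ɯ] /e/→[ɤ] /ø/→[o].
Vowels agree with the first vowel, so the harmony is progressive.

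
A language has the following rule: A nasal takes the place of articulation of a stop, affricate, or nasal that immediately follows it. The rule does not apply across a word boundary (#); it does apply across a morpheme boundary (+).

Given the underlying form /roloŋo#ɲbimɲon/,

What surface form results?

[roloŋo#mbiɲɲon]

/ɲ/ before /b/ (labial) → [m]
/m/ before /ɲ/ (palatal) → [ɲ]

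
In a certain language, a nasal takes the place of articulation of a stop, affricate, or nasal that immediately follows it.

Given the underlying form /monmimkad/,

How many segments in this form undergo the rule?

/n/ before /m/ (labial) → [m]
/m/ before /k/ (velar) → [ŋ]
2 segments change.

2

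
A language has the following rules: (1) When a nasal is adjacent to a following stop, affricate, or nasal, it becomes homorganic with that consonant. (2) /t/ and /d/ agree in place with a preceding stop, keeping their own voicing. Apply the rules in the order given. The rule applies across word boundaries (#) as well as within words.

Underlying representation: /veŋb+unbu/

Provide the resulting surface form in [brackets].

Rule 1: /ŋ/ before /b/ (labial) → [m]
Rule 1: /n/ before /b/ (labial) → [m]
After rule 1: vemb+umbu
Rule 2: no segment meets the rule's conditions; no change.

[vemb+umbu]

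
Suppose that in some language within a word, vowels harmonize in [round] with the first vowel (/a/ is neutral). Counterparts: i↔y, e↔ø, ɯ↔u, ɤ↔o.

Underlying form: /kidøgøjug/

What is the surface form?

[kidegejɯg]

/ø/ harmonizes with /i/ ([-round]) → [e]
/ø/ harmonizes with /i/ ([-round]) → [e]
/u/ harmonizes with /i/ ([-round]) → [ɯ]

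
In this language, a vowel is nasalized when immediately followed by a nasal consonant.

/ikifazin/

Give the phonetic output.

/i/ before nasal /n/ → [ĩ]

[ikifazĩn]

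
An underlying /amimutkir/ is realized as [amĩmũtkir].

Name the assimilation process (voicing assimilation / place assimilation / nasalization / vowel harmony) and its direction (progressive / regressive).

nasalization, progressive

/i/→[ĩ] /u/→[ũ].
Each target copies a feature from the preceding segment, so the direction is progressive.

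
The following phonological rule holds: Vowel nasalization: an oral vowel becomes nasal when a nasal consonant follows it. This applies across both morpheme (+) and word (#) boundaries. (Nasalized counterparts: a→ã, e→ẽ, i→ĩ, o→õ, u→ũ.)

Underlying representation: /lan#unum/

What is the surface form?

[lãn#ũnũm]

/a/ before nasal /n/ → [ã]
/u/ before nasal /n/ → [ũ]
/u/ before nasal /m/ → [ũ]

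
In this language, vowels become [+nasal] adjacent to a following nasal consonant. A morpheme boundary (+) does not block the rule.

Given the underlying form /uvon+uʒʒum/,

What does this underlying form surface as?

[uvõn+uʒʒũm]

/o/ before nasal /n/ → [õ]
/u/ before nasal /m/ → [ũ]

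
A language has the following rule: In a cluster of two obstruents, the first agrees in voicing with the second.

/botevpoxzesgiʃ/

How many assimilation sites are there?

/v/ before /p/ (voiceless) → [f]
/x/ before /z/ (voiced) → [ɣ]
/s/ before /g/ (voiced) → [z]
3 segments change.

3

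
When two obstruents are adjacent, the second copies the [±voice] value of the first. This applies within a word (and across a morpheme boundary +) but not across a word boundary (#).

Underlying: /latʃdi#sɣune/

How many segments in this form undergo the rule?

/d/ after /tʃ/ (voiceless) → [t]
/ɣ/ after /s/ (voiceless) → [x]
2 segments change.

2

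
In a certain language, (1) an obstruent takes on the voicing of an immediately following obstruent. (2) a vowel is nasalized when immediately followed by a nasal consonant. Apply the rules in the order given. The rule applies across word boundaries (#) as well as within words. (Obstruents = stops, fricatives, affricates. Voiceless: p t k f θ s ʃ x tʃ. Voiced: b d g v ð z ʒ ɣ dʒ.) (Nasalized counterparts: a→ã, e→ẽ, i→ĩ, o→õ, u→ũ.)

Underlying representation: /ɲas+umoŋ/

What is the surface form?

Rule 1: no segment meets the rule's conditions; no change.
After rule 1: ɲas+umoŋ
Rule 2: /u/ before nasal /m/ → [ũ]
Rule 2: /o/ before nasal /ŋ/ → [õ]

[ɲas+ũmõŋ]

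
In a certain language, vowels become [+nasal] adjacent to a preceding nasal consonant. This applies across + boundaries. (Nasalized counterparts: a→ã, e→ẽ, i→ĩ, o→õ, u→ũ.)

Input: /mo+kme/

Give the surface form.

/o/ after nasal /m/ → [õ]
/e/ after nasal /m/ → [ẽ]

[mõ+kmẽ]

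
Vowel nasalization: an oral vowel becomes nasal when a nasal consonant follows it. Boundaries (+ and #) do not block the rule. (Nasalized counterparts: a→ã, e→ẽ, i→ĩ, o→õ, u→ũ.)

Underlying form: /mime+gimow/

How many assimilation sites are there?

/i/ before nasal /m/ → [ĩ]
/i/ before nasal /m/ → [ĩ]
2 segments change.

2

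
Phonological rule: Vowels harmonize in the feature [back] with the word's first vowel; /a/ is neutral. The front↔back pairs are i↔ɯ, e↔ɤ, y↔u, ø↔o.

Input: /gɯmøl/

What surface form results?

[gɯmol]

/ø/ harmonizes with /ɯ/ ([+back]) → [o]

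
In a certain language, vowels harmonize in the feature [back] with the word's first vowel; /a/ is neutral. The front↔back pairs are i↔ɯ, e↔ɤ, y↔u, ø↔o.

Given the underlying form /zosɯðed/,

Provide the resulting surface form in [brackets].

[zosɯðɤd]

/e/ harmonizes with /o/ ([+back]) → [ɤ]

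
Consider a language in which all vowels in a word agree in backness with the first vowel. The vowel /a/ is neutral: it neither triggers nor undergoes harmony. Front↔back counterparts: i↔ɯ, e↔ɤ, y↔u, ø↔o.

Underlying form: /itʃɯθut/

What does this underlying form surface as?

/ɯ/ harmonizes with /i/ ([-back]) → [i]
/u/ harmonizes with /i/ ([-back]) → [y]

[itʃiθyt]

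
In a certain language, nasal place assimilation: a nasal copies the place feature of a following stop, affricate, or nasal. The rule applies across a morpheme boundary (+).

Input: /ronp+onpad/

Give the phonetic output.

[romp+ompad]

/n/ before /p/ (labial) → [m]
/n/ before /p/ (labial) → [m]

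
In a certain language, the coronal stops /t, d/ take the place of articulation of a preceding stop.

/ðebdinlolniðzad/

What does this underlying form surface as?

[ðebbinlolniðzad]

/d/ after /b/ (labial) → [b]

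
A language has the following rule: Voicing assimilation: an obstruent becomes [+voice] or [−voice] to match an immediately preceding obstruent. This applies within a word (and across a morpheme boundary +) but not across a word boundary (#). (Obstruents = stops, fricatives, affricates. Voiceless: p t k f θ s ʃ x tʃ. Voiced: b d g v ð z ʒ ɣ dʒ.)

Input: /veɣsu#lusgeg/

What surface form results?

/s/ after /ɣ/ (voiced) → [z]
/g/ after /s/ (voiceless) → [k]

[veɣzu#luskeg]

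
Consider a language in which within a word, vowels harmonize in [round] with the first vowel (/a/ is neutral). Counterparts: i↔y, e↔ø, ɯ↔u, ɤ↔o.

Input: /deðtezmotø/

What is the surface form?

[deðtezmɤte]

/o/ harmonizes with /e/ ([-round]) → [ɤ]
/ø/ harmonizes with /e/ ([-round]) → [e]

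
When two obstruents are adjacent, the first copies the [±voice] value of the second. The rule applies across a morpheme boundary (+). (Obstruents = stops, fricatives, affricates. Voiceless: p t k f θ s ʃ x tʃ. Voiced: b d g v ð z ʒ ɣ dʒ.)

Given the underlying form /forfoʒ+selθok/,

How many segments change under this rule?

/ʒ/ before /s/ (voiceless) → [ʃ]
1 segment changes.

1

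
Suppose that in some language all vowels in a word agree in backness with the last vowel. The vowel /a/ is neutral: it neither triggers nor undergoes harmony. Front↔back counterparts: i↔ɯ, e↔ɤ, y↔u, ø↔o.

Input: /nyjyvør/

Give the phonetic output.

no segment meets the rule's conditions; no change.

[nyjyvør]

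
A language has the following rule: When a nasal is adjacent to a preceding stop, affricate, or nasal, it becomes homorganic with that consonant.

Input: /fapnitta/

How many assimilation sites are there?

1

/n/ after /p/ (labial) → [m]
1 segment changes.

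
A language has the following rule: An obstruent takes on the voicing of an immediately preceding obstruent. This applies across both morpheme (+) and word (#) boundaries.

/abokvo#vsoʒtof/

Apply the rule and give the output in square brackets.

/v/ after /k/ (voiceless) → [f]
/s/ after /v/ (voiced) → [z]
/t/ after /ʒ/ (voiced) → [d]

[abokfo#vzoʒdof]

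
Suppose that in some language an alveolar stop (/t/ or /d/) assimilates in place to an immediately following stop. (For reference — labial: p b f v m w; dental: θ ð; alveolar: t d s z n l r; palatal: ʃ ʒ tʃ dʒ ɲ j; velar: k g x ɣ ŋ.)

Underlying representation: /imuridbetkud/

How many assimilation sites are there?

/d/ before /b/ (labial) → [b]
/t/ before /k/ (velar) → [k]
2 segments change.

2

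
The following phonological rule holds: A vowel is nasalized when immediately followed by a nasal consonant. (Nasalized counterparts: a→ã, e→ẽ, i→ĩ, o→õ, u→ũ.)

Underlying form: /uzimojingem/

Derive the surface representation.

/i/ before nasal /m/ → [ĩ]
/i/ before nasal /n/ → [ĩ]
/e/ before nasal /m/ → [ẽ]

[uzĩmojĩngẽm]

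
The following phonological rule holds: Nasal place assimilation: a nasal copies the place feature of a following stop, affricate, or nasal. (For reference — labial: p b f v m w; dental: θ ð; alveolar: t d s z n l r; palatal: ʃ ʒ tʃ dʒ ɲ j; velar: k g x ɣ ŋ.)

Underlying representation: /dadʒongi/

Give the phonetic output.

[dadʒoŋgi]

/n/ before /g/ (velar) → [ŋ]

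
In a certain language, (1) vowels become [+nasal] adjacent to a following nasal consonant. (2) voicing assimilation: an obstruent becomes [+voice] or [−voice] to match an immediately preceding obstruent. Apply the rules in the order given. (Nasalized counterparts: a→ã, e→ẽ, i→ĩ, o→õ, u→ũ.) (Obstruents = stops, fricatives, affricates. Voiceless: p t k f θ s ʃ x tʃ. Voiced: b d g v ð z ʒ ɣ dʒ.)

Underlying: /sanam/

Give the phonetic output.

Rule 1: /a/ before nasal /n/ → [ã]
Rule 1: /a/ before nasal /m/ → [ã]
After rule 1: sãnãm
Rule 2: no segment meets the rule's conditions; no change.

[sãnãm]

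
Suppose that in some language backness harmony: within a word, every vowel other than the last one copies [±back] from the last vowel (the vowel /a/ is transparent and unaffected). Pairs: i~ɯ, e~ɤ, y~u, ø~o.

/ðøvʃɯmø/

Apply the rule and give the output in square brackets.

[ðøvʃimø]

/ɯ/ harmonizes with /ø/ ([-back]) → [i]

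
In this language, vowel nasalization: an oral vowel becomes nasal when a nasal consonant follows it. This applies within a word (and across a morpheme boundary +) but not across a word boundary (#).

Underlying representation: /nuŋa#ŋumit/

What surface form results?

[nũŋa#ŋũmit]

/u/ before nasal /ŋ/ → [ũ]
/u/ before nasal /m/ → [ũ]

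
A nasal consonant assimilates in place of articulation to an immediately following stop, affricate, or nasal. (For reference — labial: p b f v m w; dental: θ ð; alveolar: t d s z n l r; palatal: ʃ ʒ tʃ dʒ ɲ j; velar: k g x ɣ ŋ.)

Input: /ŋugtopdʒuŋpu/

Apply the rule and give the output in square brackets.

/ŋ/ before /p/ (labial) → [m]

[ŋugtopdʒumpu]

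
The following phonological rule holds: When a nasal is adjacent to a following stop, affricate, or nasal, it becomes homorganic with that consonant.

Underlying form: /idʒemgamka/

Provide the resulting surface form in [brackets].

/m/ before /g/ (velar) → [ŋ]
/m/ before /k/ (velar) → [ŋ]

[idʒeŋgaŋka]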